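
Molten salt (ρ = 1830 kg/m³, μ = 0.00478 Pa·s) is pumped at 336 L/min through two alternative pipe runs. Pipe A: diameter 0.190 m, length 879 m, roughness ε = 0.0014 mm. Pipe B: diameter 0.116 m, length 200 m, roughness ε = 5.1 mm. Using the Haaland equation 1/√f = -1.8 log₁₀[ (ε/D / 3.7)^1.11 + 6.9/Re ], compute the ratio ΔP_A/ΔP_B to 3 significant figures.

Pipe A: V = Q/A = 0.0056/0.02835 = 0.1975 m/s; Re = 1.437e+04; ε/D = 7.37e-06; Haaland → f = 0.02803; ΔP_A = f(L/D)(ρV²/2) = 4629 Pa.
Pipe B: V = Q/A = 0.0056/0.01057 = 0.5299 m/s; Re = 2.353e+04; ε/D = 0.044; Haaland → f = 0.06869; ΔP_B = f(L/D)(ρV²/2) = 3.043e+04 Pa.
ΔP_A/ΔP_B = 4629/3.043e+04 = 0.152.

ΔP_A/ΔP_B ≈ 0.152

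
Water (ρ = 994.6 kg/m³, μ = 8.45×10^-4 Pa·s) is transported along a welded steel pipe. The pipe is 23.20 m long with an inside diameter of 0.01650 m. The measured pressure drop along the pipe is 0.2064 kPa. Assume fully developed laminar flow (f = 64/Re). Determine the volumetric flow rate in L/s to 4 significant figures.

Q ≈ 0.01915 L/s

For laminar flow, f = 64/Re with Re = ρVD/μ, so Darcy-Weisbach reduces to ΔP = 32μLV/D². Solving for V: V = ΔP·D²/(32μL) = 206.4·(0.0165)²/(32·0.000845·23.2) = 0.08957 m/s.
Check: Re = ρVD/μ = 994.6·0.08957·0.0165/0.000845 = 1740 < 2300, so the laminar assumption holds.
Q = V·A = 0.08957·(π/4·0.0165²) = 1.915e-05 m³/s = 0.01915 L/s.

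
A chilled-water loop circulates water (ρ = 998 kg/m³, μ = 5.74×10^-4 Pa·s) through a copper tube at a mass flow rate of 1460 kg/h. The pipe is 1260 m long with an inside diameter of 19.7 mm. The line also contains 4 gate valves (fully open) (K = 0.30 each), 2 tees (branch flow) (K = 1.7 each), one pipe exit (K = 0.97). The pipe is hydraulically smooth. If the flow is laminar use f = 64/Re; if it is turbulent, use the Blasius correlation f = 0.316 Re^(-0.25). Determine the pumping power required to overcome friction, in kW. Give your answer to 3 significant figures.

ṁ = 1460 kg/h = 1460/3600 = 0.4056 kg/s.
A = πD²/4 = π(0.0197)²/4 = 0.0003048 m²; mean velocity V = ṁ/(ρA) = 0.4056/(998 · 0.0003048) = 1.333 m/s.
Reynolds number Re = ρVD/μ = 998 · 1.333 · 0.0197 / 0.000574 = 4.566e+04.
Re > 4000 → turbulent. Smooth-pipe (Blasius): f = 0.316 Re^(-0.25) = 0.316/(4.566e+04)^0.25 = 0.02162.
Total minor-loss coefficient ΣK = 4·0.3 + 2·1.7 + 1·0.97 = 5.57.
ΔP = [f·L/D + ΣK]·(ρV²/2) = [0.02162·1260/0.0197 + 5.57]·(998·1.333²/2) = [1383 + 5.57]·886.9 = 1.231e+06 Pa.
Q = ṁ/ρ = 0.4056/998 = 0.0004064 m³/s.
Pumping power P = QΔP = 0.0004064·1.231e+06 = 500.3 W = 0.500 kW.

P ≈ 0.500 kW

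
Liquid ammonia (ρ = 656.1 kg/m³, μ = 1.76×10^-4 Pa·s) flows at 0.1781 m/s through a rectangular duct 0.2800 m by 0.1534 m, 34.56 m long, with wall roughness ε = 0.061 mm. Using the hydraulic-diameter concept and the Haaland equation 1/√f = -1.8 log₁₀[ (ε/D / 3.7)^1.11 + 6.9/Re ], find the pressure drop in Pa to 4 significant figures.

Hydraulic diameter D_h = 4A/P = 4·(0.28·0.1534)/(2·(0.28+0.1534)) = 0.1718/0.8668 = 0.1982 m.
Re = ρVD_h/μ = 656.1·0.1781·0.1982/0.000176 = 1.316e+05.
ε/D_h = 6.1e-05/0.1982 = 0.000308; Haaland gives 1/√f = -1.8 log₁₀[2.96e-05+5.24e-05] = 7.355, so f = 0.01849.
ΔP = f(L/D_h)(ρV²/2) = 0.01849·34.56/0.1982·10.41 = 33.54 Pa.

ΔP ≈ 33.54 Pa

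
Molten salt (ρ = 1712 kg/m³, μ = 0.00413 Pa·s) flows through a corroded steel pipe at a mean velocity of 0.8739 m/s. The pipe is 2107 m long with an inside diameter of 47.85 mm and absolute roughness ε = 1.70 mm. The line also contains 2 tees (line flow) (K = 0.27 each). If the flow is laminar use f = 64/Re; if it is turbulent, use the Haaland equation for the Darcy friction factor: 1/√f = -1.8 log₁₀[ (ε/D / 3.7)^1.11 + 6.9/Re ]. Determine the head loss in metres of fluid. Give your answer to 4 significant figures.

h_f ≈ 108.3 m

Reynolds number Re = ρVD/μ = 1712 · 0.8739 · 0.04785 / 0.00413 = 1.733e+04.
Re > 4000 → turbulent. Relative roughness ε/D = 0.0017/0.04785 = 0.0355. Haaland: 1/√f = -1.8 log₁₀[(0.0355/3.7)^1.11 + 6.9/1.733e+04] = -1.8 log₁₀[0.00576 + 0.000398] = 3.979, so f = 0.06316.
Total minor-loss coefficient ΣK = 2·0.27 = 0.54.
ΔP = [f·L/D + ΣK]·(ρV²/2) = [0.06316·2107/0.04785 + 0.54]·(1712·0.8739²/2) = [2781 + 0.54]·653.7 = 1.819e+06 Pa.
Head loss h_f = ΔP/(ρg) = 1.819e+06/(1712·9.81) = 108.3 m.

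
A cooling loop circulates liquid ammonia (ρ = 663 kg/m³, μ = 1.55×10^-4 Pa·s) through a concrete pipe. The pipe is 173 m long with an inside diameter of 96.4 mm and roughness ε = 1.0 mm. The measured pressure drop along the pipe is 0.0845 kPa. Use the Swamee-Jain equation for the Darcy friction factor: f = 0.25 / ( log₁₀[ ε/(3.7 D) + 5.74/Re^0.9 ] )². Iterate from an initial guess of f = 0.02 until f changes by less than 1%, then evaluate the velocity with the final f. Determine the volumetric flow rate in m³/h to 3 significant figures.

Q ≈ 1.54 m³/h

Rearranging Darcy-Weisbach: V = √(2·ΔP·D/(f·L·ρ)). With ε/D = 0.001/0.0964 = 0.0104, iterate starting from f = 0.02:
  f = 0.02 → V = √(2·84.5·0.0964/(0.02·173·663)) = 0.08427 m/s; Re = ρVD/μ = 3.475e+04; f → 0.04049
  f = 0.04049 → V = 0.05923 m/s; Re = 2.442e+04; f → 0.04123
  f = 0.04123 → V = 0.05869 m/s; Re = 2.42e+04; f → 0.04126
Converged (Δf/f < 1%). With the final f = 0.04126: V = √(2·84.5·0.0964/(0.04126·173·663)) = 0.05867 m/s.
Q = V·A = 0.05867·(π/4·0.0964²) = 0.0004282 m³/s = 1.54 m³/h.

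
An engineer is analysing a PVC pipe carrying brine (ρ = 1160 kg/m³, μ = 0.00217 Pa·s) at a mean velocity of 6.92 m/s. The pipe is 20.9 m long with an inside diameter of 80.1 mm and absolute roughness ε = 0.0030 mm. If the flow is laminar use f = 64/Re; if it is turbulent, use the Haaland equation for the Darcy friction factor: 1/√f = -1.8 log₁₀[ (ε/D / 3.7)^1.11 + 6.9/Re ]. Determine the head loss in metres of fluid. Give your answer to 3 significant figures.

Reynolds number Re = ρVD/μ = 1160 · 6.92 · 0.0801 / 0.00217 = 2.963e+05.
Re > 4000 → turbulent. Relative roughness ε/D = 3e-06/0.0801 = 3.75e-05. Haaland: 1/√f = -1.8 log₁₀[(3.75e-05/3.7)^1.11 + 6.9/2.963e+05] = -1.8 log₁₀[2.86e-06 + 2.33e-05] = 8.249, so f = 0.0147.
Darcy-Weisbach: ΔP = f(L/D)(ρV²/2) = 0.0147·(20.9/0.0801)·(1160·6.92²/2) = 0.0147·260.9·2.777e+04 = 1.065e+05 Pa.
Head loss h_f = ΔP/(ρg) = 1.065e+05/(1160·9.81) = 9.36 m.

h_f ≈ 9.36 m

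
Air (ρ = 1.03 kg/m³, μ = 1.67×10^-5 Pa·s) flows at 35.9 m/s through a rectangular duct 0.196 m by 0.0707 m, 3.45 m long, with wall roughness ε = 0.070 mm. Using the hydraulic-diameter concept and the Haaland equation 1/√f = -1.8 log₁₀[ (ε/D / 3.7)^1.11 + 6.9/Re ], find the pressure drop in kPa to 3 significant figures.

Hydraulic diameter D_h = 4A/P = 4·(0.196·0.0707)/(2·(0.196+0.0707)) = 0.05543/0.5334 = 0.1039 m.
Re = ρVD_h/μ = 1.03·35.9·0.1039/1.67e-05 = 2.301e+05.
ε/D_h = 7e-05/0.1039 = 0.000674; Haaland gives 1/√f = -1.8 log₁₀[7.06e-05+3e-05] = 7.195, so f = 0.01931.
ΔP = f(L/D_h)(ρV²/2) = 0.01931·3.45/0.1039·663.7 = 425.6 Pa.
ΔP = 0.426 kPa.

ΔP ≈ 0.426 kPa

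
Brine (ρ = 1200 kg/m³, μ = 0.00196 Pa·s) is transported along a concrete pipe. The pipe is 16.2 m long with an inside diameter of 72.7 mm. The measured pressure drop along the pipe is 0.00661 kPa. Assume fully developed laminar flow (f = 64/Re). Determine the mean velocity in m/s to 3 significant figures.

For laminar flow, f = 64/Re with Re = ρVD/μ, so Darcy-Weisbach reduces to ΔP = 32μLV/D². Solving for V: V = ΔP·D²/(32μL) = 6.61·(0.0727)²/(32·0.00196·16.2) = 0.03438 m/s.
Check: Re = ρVD/μ = 1200·0.03438·0.0727/0.00196 = 1530 < 2300, so the laminar assumption holds.

V ≈ 0.0344 m/s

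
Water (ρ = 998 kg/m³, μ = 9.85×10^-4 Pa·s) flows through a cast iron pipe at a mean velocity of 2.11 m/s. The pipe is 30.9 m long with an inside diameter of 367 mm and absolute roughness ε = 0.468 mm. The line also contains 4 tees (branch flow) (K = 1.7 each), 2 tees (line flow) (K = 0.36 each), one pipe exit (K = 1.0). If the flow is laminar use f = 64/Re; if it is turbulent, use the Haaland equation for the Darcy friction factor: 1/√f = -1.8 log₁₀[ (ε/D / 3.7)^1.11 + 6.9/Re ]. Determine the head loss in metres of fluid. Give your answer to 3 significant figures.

Reynolds number Re = ρVD/μ = 998 · 2.11 · 0.367 / 0.000985 = 7.846e+05.
Re > 4000 → turbulent. Relative roughness ε/D = 0.000468/0.367 = 0.00128. Haaland: 1/√f = -1.8 log₁₀[(0.00128/3.7)^1.11 + 6.9/7.846e+05] = -1.8 log₁₀[0.000143 + 8.79e-06] = 6.872, so f = 0.02118.
Total minor-loss coefficient ΣK = 4·1.7 + 2·0.36 + 1·1 = 8.52.
ΔP = [f·L/D + ΣK]·(ρV²/2) = [0.02118·30.9/0.367 + 8.52]·(998·2.11²/2) = [1.783 + 8.52]·2222 = 2.289e+04 Pa.
Head loss h_f = ΔP/(ρg) = 2.289e+04/(998·9.81) = 2.34 m.

h_f ≈ 2.34 m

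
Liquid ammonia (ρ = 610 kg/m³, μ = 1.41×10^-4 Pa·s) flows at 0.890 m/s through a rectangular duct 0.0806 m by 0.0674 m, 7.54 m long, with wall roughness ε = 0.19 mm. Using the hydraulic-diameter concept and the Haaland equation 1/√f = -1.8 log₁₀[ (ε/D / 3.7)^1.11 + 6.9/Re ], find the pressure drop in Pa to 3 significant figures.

Hydraulic diameter D_h = 4A/P = 4·(0.0806·0.0674)/(2·(0.0806+0.0674)) = 0.02173/0.296 = 0.07341 m.
Re = ρVD_h/μ = 610·0.89·0.07341/0.000141 = 2.827e+05.
ε/D_h = 0.00019/0.07341 = 0.00259; Haaland gives 1/√f = -1.8 log₁₀[0.000315+2.44e-05] = 6.246, so f = 0.02564.
ΔP = f(L/D_h)(ρV²/2) = 0.02564·7.54/0.07341·241.6 = 636.1 Pa.

ΔP ≈ 636 Pa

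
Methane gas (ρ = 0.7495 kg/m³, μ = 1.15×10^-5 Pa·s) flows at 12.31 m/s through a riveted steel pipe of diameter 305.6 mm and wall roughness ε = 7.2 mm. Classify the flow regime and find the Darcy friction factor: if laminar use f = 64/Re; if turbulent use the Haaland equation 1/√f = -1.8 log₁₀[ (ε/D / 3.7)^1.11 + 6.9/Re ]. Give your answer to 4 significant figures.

Re = ρVD/μ = 0.7495·12.31·0.3056/1.15e-05 = 2.452e+05.
Re > 4000 → turbulent. ε/D = 0.0072/0.3056 = 0.0236; Haaland: 1/√f = -1.8 log₁₀[0.00365 + 2.81e-05] = 4.382, so f = 0.05209.

f ≈ 0.05209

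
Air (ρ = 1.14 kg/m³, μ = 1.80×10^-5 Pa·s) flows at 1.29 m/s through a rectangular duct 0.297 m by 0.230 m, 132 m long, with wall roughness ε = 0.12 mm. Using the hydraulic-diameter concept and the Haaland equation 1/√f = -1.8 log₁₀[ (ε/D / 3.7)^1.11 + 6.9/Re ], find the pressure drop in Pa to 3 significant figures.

ΔP ≈ 12.7 Pa

Hydraulic diameter D_h = 4A/P = 4·(0.297·0.23)/(2·(0.297+0.23)) = 0.2732/1.054 = 0.2592 m.
Re = ρVD_h/μ = 1.14·1.29·0.2592/1.8e-05 = 2.118e+04.
ε/D_h = 0.00012/0.2592 = 0.000463; Haaland gives 1/√f = -1.8 log₁₀[4.66e-05+0.000326] = 6.172, so f = 0.02625.
ΔP = f(L/D_h)(ρV²/2) = 0.02625·132/0.2592·0.9485 = 12.68 Pa.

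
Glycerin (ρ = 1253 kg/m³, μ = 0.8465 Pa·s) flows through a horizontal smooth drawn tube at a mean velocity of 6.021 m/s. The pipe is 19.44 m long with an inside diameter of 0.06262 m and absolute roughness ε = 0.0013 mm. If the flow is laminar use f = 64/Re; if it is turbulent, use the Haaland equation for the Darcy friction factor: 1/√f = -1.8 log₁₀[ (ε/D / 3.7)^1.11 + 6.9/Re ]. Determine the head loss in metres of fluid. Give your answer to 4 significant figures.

Reynolds number Re = ρVD/μ = 1253 · 6.021 · 0.06262 / 0.847 = 558.1.
Re < 2300 → laminar flow, so f = 64/Re = 64/558.1 = 0.1147 (the turbulent correlation is not needed).
Darcy-Weisbach: ΔP = f(L/D)(ρV²/2) = 0.1147·(19.44/0.06262)·(1253·6.021²/2) = 0.1147·310.4·2.271e+04 = 8.086e+05 Pa.
Head loss h_f = ΔP/(ρg) = 8.086e+05/(1253·9.81) = 65.78 m.

h_f ≈ 65.78 m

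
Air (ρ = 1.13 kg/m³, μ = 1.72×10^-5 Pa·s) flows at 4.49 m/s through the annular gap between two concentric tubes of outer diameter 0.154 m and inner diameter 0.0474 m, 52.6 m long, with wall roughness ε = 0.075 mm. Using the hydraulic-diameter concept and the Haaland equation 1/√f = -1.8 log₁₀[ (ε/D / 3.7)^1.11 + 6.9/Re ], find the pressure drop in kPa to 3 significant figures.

Hydraulic diameter D_h = 4A/P = D_o - D_i = 0.154 - 0.0474 = 0.1066 m.
Re = ρVD_h/μ = 1.13·4.49·0.1066/1.72e-05 = 3.145e+04.
ε/D_h = 7.5e-05/0.1066 = 0.000704; Haaland gives 1/√f = -1.8 log₁₀[7.41e-05+0.000219] = 6.358, so f = 0.02474.
ΔP = f(L/D_h)(ρV²/2) = 0.02474·52.6/0.1066·11.39 = 139 Pa.
ΔP = 0.139 kPa.

ΔP ≈ 0.139 kPa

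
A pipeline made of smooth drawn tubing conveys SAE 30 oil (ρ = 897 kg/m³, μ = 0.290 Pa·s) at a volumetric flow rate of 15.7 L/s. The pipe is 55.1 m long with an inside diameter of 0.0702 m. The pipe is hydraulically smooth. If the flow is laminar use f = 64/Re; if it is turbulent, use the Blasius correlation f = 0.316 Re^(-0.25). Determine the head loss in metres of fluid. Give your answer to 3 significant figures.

h_f ≈ 47.8 m

Q = 15.7 L/s = 15.7/1000 = 0.0157 m³/s.
Cross-sectional area A = πD²/4 = π(0.0702)²/4 = 0.00387 m²; mean velocity V = Q/A = 0.0157/0.00387 = 4.056 m/s.
Reynolds number Re = ρVD/μ = 897 · 4.056 · 0.0702 / 0.29 = 880.8.
Re < 2300 → laminar flow, so f = 64/Re = 64/880.8 = 0.07266 (the turbulent correlation is not needed).
Darcy-Weisbach: ΔP = f(L/D)(ρV²/2) = 0.07266·(55.1/0.0702)·(897·4.056²/2) = 0.07266·784.9·7380 = 4.209e+05 Pa.
Head loss h_f = ΔP/(ρg) = 4.209e+05/(897·9.81) = 47.8 m.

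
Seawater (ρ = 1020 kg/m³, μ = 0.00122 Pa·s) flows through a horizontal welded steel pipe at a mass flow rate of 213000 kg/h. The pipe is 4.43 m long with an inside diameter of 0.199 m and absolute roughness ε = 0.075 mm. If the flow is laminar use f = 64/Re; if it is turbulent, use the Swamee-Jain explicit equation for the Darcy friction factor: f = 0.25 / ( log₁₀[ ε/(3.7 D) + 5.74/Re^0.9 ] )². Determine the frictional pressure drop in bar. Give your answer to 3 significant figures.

ΔP ≈ 0.00692 bar

ṁ = 213000 kg/h = 213000/3600 = 59.17 kg/s.
A = πD²/4 = π(0.199)²/4 = 0.0311 m²; mean velocity V = ṁ/(ρA) = 59.17/(1020 · 0.0311) = 1.865 m/s.
Reynolds number Re = ρVD/μ = 1020 · 1.865 · 0.199 / 0.00122 = 3.103e+05.
Re > 4000 → turbulent. Relative roughness ε/D = 7.5e-05/0.199 = 0.000377. Swamee-Jain: f = 0.25/(log₁₀[0.000377/3.7 + 5.74/3.103e+05^0.9])² = 0.25/(log₁₀[0.000102 + 6.55e-05])² = 0.25/(-3.776)² = 0.01753.
Darcy-Weisbach: ΔP = f(L/D)(ρV²/2) = 0.01753·(4.43/0.199)·(1020·1.865²/2) = 0.01753·22.26·1774 = 692.3 Pa.
ΔP = 692.3 Pa = 0.00692 bar.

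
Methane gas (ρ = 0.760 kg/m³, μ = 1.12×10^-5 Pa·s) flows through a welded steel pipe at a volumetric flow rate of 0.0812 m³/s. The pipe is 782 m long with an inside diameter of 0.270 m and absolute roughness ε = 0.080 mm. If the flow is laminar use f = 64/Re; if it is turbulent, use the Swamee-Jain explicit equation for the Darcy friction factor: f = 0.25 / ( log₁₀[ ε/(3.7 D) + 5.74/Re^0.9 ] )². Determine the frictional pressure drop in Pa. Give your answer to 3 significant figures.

Cross-sectional area A = πD²/4 = π(0.27)²/4 = 0.05726 m²; mean velocity V = Q/A = 0.0812/0.05726 = 1.418 m/s.
Reynolds number Re = ρVD/μ = 0.76 · 1.418 · 0.27 / 1.12e-05 = 2.598e+04.
Re > 4000 → turbulent. Relative roughness ε/D = 8e-05/0.27 = 0.000296. Swamee-Jain: f = 0.25/(log₁₀[0.000296/3.7 + 5.74/2.598e+04^0.9])² = 0.25/(log₁₀[8.01e-05 + 0.00061])² = 0.25/(-3.161)² = 0.02502.
Darcy-Weisbach: ΔP = f(L/D)(ρV²/2) = 0.02502·(782/0.27)·(0.76·1.418²/2) = 0.02502·2896·0.7643 = 55.39 Pa.

ΔP ≈ 55.4 Pa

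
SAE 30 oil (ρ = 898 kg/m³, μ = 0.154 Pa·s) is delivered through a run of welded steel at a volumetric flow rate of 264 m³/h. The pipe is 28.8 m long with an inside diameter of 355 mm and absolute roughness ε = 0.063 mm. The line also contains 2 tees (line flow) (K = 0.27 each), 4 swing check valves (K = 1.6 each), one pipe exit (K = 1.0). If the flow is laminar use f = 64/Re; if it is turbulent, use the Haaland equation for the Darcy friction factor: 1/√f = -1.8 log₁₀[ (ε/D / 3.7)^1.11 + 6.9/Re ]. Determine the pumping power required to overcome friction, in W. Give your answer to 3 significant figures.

Q = 264 m³/h = 264/3600 = 0.07333 m³/s.
Cross-sectional area A = πD²/4 = π(0.355)²/4 = 0.09898 m²; mean velocity V = Q/A = 0.07333/0.09898 = 0.7409 m/s.
Reynolds number Re = ρVD/μ = 898 · 0.7409 · 0.355 / 0.154 = 1534.
Re < 2300 → laminar flow, so f = 64/Re = 64/1534 = 0.04173 (the turbulent correlation is not needed).
Total minor-loss coefficient ΣK = 2·0.27 + 4·1.6 + 1·1 = 7.94.
ΔP = [f·L/D + ΣK]·(ρV²/2) = [0.04173·28.8/0.355 + 7.94]·(898·0.7409²/2) = [3.385 + 7.94]·246.5 = 2791 Pa.
Pumping power P = QΔP = 0.07333·2791 = 204.7 W = 205 W.

P ≈ 205 W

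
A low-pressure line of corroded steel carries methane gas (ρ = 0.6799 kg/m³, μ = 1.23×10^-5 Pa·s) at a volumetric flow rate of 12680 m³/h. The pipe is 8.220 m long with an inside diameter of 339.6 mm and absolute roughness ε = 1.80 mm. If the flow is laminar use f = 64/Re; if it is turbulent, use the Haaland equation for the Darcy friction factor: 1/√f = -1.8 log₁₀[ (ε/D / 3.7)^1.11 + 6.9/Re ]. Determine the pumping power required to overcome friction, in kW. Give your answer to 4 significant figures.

Q = 12680 m³/h = 12680/3600 = 3.522 m³/s.
Cross-sectional area A = πD²/4 = π(0.3396)²/4 = 0.09058 m²; mean velocity V = Q/A = 3.522/0.09058 = 38.89 m/s.
Reynolds number Re = ρVD/μ = 0.6799 · 38.89 · 0.3396 / 1.23e-05 = 7.3e+05.
Re > 4000 → turbulent. Relative roughness ε/D = 0.0018/0.3396 = 0.0053. Haaland: 1/√f = -1.8 log₁₀[(0.0053/3.7)^1.11 + 6.9/7.3e+05] = -1.8 log₁₀[0.000697 + 9.45e-06] = 5.672, so f = 0.03109.
Darcy-Weisbach: ΔP = f(L/D)(ρV²/2) = 0.03109·(8.22/0.3396)·(0.6799·38.89²/2) = 0.03109·24.2·514 = 386.8 Pa.
Pumping power P = QΔP = 3.522·386.8 = 1362.4 W = 1.362 kW.

P ≈ 1.362 kW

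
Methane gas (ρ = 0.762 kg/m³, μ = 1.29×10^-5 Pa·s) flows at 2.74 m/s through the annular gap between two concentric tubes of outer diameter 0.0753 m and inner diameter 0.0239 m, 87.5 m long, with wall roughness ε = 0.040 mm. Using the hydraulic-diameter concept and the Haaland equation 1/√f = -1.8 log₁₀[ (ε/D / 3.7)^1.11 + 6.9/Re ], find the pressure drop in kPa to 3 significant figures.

ΔP ≈ 0.163 kPa

Hydraulic diameter D_h = 4A/P = D_o - D_i = 0.0753 - 0.0239 = 0.0514 m.
Re = ρVD_h/μ = 0.762·2.74·0.0514/1.29e-05 = 8319.
ε/D_h = 4e-05/0.0514 = 0.000778; Haaland gives 1/√f = -1.8 log₁₀[8.29e-05+0.000829] = 5.472, so f = 0.0334.
ΔP = f(L/D_h)(ρV²/2) = 0.0334·87.5/0.0514·2.86 = 162.6 Pa.
ΔP = 0.163 kPa.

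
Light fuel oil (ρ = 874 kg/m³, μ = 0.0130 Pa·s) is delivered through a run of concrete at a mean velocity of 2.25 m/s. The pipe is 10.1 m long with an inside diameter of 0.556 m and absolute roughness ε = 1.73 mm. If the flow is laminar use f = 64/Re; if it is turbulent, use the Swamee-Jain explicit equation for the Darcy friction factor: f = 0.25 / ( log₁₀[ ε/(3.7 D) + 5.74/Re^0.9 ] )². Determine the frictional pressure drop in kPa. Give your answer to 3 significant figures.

Reynolds number Re = ρVD/μ = 874 · 2.25 · 0.556 / 0.013 = 8.411e+04.
Re > 4000 → turbulent. Relative roughness ε/D = 0.00173/0.556 = 0.00311. Swamee-Jain: f = 0.25/(log₁₀[0.00311/3.7 + 5.74/8.411e+04^0.9])² = 0.25/(log₁₀[0.000841 + 0.000212])² = 0.25/(-2.978)² = 0.0282.
Darcy-Weisbach: ΔP = f(L/D)(ρV²/2) = 0.0282·(10.1/0.556)·(874·2.25²/2) = 0.0282·18.17·2212 = 1133 Pa.
ΔP = 1133 Pa = 1.13 kPa.

ΔP ≈ 1.13 kPa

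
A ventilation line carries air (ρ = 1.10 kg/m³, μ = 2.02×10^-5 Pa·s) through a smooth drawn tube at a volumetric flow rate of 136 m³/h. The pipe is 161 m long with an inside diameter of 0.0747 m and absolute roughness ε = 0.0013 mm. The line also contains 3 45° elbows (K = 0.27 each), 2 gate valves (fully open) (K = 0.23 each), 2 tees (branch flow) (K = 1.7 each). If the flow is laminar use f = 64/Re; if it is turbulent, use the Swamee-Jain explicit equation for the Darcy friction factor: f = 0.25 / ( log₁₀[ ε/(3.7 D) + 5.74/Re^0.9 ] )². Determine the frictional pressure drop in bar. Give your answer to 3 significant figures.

Q = 136 m³/h = 136/3600 = 0.03778 m³/s.
Cross-sectional area A = πD²/4 = π(0.0747)²/4 = 0.004383 m²; mean velocity V = Q/A = 0.03778/0.004383 = 8.62 m/s.
Reynolds number Re = ρVD/μ = 1.1 · 8.62 · 0.0747 / 2.02e-05 = 3.506e+04.
Re > 4000 → turbulent. Relative roughness ε/D = 1.3e-06/0.0747 = 1.74e-05. Swamee-Jain: f = 0.25/(log₁₀[1.74e-05/3.7 + 5.74/3.506e+04^0.9])² = 0.25/(log₁₀[4.7e-06 + 0.000466])² = 0.25/(-3.327)² = 0.02258.
Total minor-loss coefficient ΣK = 3·0.27 + 2·0.23 + 2·1.7 = 4.67.
ΔP = [f·L/D + ΣK]·(ρV²/2) = [0.02258·161/0.0747 + 4.67]·(1.1·8.62²/2) = [48.68 + 4.67]·40.87 = 2180 Pa.
ΔP = 2180 Pa = 0.0218 bar.

ΔP ≈ 0.0218 bar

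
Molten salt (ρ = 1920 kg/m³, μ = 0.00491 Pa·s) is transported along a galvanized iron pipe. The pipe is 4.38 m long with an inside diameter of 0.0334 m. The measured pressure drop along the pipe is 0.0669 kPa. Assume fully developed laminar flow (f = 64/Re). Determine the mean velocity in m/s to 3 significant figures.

For laminar flow, f = 64/Re with Re = ρVD/μ, so Darcy-Weisbach reduces to ΔP = 32μLV/D². Solving for V: V = ΔP·D²/(32μL) = 66.9·(0.0334)²/(32·0.00491·4.38) = 0.1084 m/s.
Check: Re = ρVD/μ = 1920·0.1084·0.0334/0.00491 = 1416 < 2300, so the laminar assumption holds.

V ≈ 0.108 m/s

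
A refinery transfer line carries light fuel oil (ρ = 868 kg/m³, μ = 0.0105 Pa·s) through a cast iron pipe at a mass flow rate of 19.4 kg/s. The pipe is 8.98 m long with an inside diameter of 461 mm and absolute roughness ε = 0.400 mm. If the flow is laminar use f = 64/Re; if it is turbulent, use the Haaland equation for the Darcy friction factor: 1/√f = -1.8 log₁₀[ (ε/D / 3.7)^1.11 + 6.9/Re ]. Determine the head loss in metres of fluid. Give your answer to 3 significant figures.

h_f ≈ 6.81×10^-4 m

A = πD²/4 = π(0.461)²/4 = 0.1669 m²; mean velocity V = ṁ/(ρA) = 19.4/(868 · 0.1669) = 0.1339 m/s.
Reynolds number Re = ρVD/μ = 868 · 0.1339 · 0.461 / 0.0105 = 5103.
Re > 4000 → turbulent. Relative roughness ε/D = 0.0004/0.461 = 0.000868. Haaland: 1/√f = -1.8 log₁₀[(0.000868/3.7)^1.11 + 6.9/5103] = -1.8 log₁₀[9.35e-05 + 0.00135] = 5.112, so f = 0.03827.
Darcy-Weisbach: ΔP = f(L/D)(ρV²/2) = 0.03827·(8.98/0.461)·(868·0.1339²/2) = 0.03827·19.48·7.782 = 5.801 Pa.
Head loss h_f = ΔP/(ρg) = 5.801/(868·9.81) = 6.81×10^-4 m.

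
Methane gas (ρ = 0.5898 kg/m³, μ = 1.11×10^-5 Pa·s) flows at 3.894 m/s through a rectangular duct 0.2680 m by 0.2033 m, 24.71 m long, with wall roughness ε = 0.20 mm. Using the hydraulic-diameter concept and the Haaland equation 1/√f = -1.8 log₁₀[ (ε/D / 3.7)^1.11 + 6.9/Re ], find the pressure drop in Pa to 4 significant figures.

Hydraulic diameter D_h = 4A/P = 4·(0.268·0.2033)/(2·(0.268+0.2033)) = 0.2179/0.9426 = 0.2312 m.
Re = ρVD_h/μ = 0.5898·3.894·0.2312/1.11e-05 = 4.784e+04.
ε/D_h = 0.0002/0.2312 = 0.000865; Haaland gives 1/√f = -1.8 log₁₀[9.32e-05+0.000144] = 6.524, so f = 0.02349.
ΔP = f(L/D_h)(ρV²/2) = 0.02349·24.71/0.2312·4.472 = 11.23 Pa.

ΔP ≈ 11.23 Pa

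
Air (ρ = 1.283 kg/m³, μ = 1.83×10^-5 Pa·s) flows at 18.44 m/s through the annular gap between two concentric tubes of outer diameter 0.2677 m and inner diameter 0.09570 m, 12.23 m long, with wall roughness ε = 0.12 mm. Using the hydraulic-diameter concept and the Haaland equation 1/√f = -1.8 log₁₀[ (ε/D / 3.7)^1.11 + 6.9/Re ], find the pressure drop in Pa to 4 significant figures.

ΔP ≈ 302.0 Pa

Hydraulic diameter D_h = 4A/P = D_o - D_i = 0.2677 - 0.0957 = 0.172 m.
Re = ρVD_h/μ = 1.283·18.44·0.172/1.83e-05 = 2.224e+05.
ε/D_h = 0.00012/0.172 = 0.000698; Haaland gives 1/√f = -1.8 log₁₀[7.34e-05+3.1e-05] = 7.166, so f = 0.01947.
ΔP = f(L/D_h)(ρV²/2) = 0.01947·12.23/0.172·218.1 = 302 Pa.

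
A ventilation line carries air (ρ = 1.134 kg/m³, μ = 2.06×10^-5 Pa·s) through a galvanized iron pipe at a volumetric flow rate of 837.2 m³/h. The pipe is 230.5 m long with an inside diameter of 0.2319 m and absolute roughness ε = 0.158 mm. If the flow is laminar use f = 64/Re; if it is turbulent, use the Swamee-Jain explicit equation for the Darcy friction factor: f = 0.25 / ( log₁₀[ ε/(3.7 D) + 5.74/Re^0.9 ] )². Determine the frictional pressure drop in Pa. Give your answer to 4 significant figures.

Q = 837.2 m³/h = 837.2/3600 = 0.2326 m³/s.
Cross-sectional area A = πD²/4 = π(0.2319)²/4 = 0.04224 m²; mean velocity V = Q/A = 0.2326/0.04224 = 5.506 m/s.
Reynolds number Re = ρVD/μ = 1.134 · 5.506 · 0.2319 / 2.06e-05 = 7.029e+04.
Re > 4000 → turbulent. Relative roughness ε/D = 0.000158/0.2319 = 0.000681. Swamee-Jain: f = 0.25/(log₁₀[0.000681/3.7 + 5.74/7.029e+04^0.9])² = 0.25/(log₁₀[0.000184 + 0.000249])² = 0.25/(-3.363)² = 0.0221.
Darcy-Weisbach: ΔP = f(L/D)(ρV²/2) = 0.0221·(230.5/0.2319)·(1.134·5.506²/2) = 0.0221·994·17.19 = 377.7 Pa.

ΔP ≈ 377.7 Pa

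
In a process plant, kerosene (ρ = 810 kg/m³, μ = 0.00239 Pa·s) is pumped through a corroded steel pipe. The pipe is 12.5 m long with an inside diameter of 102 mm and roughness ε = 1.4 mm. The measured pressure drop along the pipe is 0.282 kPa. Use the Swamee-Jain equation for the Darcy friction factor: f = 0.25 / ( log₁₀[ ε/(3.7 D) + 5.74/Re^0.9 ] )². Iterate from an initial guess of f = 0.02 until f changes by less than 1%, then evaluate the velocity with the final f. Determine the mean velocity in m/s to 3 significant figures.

V ≈ 0.348 m/s

Rearranging Darcy-Weisbach: V = √(2·ΔP·D/(f·L·ρ)). With ε/D = 0.0014/0.102 = 0.0137, iterate starting from f = 0.02:
  f = 0.02 → V = √(2·282·0.102/(0.02·12.5·810)) = 0.533 m/s; Re = ρVD/μ = 1.843e+04; f → 0.04555
  f = 0.04555 → V = 0.3532 m/s; Re = 1.221e+04; f → 0.04691
  f = 0.04691 → V = 0.348 m/s; Re = 1.203e+04; f → 0.04697
Converged (Δf/f < 1%). With the final f = 0.04697: V = √(2·282·0.102/(0.04697·12.5·810)) = 0.3478 m/s.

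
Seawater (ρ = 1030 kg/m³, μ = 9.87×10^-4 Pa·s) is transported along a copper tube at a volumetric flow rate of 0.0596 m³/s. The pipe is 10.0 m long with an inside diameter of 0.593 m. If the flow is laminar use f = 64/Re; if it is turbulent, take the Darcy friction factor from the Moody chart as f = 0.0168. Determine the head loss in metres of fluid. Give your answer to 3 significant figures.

h_f ≈ 6.72×10^-4 m

Cross-sectional area A = πD²/4 = π(0.593)²/4 = 0.2762 m²; mean velocity V = Q/A = 0.0596/0.2762 = 0.2158 m/s.
Reynolds number Re = ρVD/μ = 1030 · 0.2158 · 0.593 / 0.000987 = 1.335e+05.
Re > 4000 → turbulent; use the Moody-chart value f = 0.0168.
Darcy-Weisbach: ΔP = f(L/D)(ρV²/2) = 0.0168·(10/0.593)·(1030·0.2158²/2) = 0.0168·16.86·23.98 = 6.794 Pa.
Head loss h_f = ΔP/(ρg) = 6.794/(1030·9.81) = 6.72×10^-4 m.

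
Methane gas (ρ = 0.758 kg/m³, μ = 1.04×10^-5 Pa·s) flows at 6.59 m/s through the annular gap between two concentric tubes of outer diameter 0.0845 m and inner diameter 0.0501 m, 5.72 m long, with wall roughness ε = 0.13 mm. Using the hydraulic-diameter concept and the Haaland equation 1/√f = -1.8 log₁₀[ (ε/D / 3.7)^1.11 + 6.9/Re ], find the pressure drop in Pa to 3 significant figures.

ΔP ≈ 91.0 Pa

Hydraulic diameter D_h = 4A/P = D_o - D_i = 0.0845 - 0.0501 = 0.0344 m.
Re = ρVD_h/μ = 0.758·6.59·0.0344/1.04e-05 = 1.652e+04.
ε/D_h = 0.00013/0.0344 = 0.00378; Haaland gives 1/√f = -1.8 log₁₀[0.000479+0.000418] = 5.485, so f = 0.03323.
ΔP = f(L/D_h)(ρV²/2) = 0.03323·5.72/0.0344·16.46 = 90.95 Pa.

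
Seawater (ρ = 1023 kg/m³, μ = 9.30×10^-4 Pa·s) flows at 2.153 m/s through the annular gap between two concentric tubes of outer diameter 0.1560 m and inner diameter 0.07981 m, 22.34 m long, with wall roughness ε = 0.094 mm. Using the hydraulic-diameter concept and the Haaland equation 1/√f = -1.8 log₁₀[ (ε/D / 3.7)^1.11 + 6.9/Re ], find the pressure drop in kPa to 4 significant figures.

Hydraulic diameter D_h = 4A/P = D_o - D_i = 0.156 - 0.07981 = 0.07619 m.
Re = ρVD_h/μ = 1023·2.153·0.07619/0.00093 = 1.804e+05.
ε/D_h = 9.4e-05/0.07619 = 0.00123; Haaland gives 1/√f = -1.8 log₁₀[0.000138+3.82e-05] = 6.756, so f = 0.02191.
ΔP = f(L/D_h)(ρV²/2) = 0.02191·22.34/0.07619·2371 = 1.523e+04 Pa.
ΔP = 15.23 kPa.

ΔP ≈ 15.23 kPa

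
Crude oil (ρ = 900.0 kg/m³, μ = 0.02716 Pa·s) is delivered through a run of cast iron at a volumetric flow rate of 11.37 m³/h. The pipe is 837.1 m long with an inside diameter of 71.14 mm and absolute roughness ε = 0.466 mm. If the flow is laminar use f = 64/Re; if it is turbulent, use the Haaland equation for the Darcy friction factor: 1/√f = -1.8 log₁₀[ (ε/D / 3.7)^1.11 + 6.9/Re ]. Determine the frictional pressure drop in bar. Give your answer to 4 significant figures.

ΔP ≈ 1.142 bar

Q = 11.37 m³/h = 11.37/3600 = 0.003158 m³/s.
Cross-sectional area A = πD²/4 = π(0.07114)²/4 = 0.003975 m²; mean velocity V = Q/A = 0.003158/0.003975 = 0.7946 m/s.
Reynolds number Re = ρVD/μ = 900 · 0.7946 · 0.07114 / 0.0272 = 1873.
Re < 2300 → laminar flow, so f = 64/Re = 64/1873 = 0.03417 (the turbulent correlation is not needed).
Darcy-Weisbach: ΔP = f(L/D)(ρV²/2) = 0.03417·(837.1/0.07114)·(900·0.7946²/2) = 0.03417·1.177e+04·284.1 = 1.142e+05 Pa.
ΔP = 1.142e+05 Pa = 1.142 bar.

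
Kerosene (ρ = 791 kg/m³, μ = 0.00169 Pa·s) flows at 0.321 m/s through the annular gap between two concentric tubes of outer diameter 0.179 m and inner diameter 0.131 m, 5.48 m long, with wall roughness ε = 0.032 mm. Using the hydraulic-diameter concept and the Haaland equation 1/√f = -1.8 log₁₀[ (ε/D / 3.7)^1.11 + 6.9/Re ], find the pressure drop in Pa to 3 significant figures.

ΔP ≈ 161 Pa

Hydraulic diameter D_h = 4A/P = D_o - D_i = 0.179 - 0.131 = 0.048 m.
Re = ρVD_h/μ = 791·0.321·0.048/0.00169 = 7212.
ε/D_h = 3.2e-05/0.048 = 0.000667; Haaland gives 1/√f = -1.8 log₁₀[6.98e-05+0.000957] = 5.379, so f = 0.03456.
ΔP = f(L/D_h)(ρV²/2) = 0.03456·5.48/0.048·40.75 = 160.8 Pa.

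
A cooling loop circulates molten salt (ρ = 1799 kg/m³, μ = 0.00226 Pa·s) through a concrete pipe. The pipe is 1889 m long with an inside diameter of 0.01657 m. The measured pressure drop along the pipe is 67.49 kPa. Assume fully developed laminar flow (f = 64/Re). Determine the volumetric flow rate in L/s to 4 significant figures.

Q ≈ 0.02925 L/s

For laminar flow, f = 64/Re with Re = ρVD/μ, so Darcy-Weisbach reduces to ΔP = 32μLV/D². Solving for V: V = ΔP·D²/(32μL) = 6.749e+04·(0.01657)²/(32·0.00226·1889) = 0.1356 m/s.
Check: Re = ρVD/μ = 1799·0.1356·0.01657/0.00226 = 1789 < 2300, so the laminar assumption holds.
Q = V·A = 0.1356·(π/4·0.01657²) = 2.925e-05 m³/s = 0.02925 L/s.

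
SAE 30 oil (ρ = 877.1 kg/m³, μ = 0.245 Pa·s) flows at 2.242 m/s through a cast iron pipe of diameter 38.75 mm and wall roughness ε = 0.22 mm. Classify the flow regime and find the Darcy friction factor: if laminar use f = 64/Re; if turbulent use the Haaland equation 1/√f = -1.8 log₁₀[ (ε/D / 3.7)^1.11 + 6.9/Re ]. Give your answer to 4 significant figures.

Re = ρVD/μ = 877.1·2.242·0.03875/0.245 = 311.
Re < 2300 → laminar, so f = 64/Re = 0.2058 (roughness is irrelevant in laminar flow).

f ≈ 0.2058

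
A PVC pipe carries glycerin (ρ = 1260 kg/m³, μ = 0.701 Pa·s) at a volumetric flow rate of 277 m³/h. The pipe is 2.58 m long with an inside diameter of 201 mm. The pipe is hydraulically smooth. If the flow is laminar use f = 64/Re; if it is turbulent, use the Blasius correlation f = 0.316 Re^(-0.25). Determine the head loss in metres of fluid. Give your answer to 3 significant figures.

h_f ≈ 0.281 m

Q = 277 m³/h = 277/3600 = 0.07694 m³/s.
Cross-sectional area A = πD²/4 = π(0.201)²/4 = 0.03173 m²; mean velocity V = Q/A = 0.07694/0.03173 = 2.425 m/s.
Reynolds number Re = ρVD/μ = 1260 · 2.425 · 0.201 / 0.701 = 876.1.
Re < 2300 → laminar flow, so f = 64/Re = 64/876.1 = 0.07305 (the turbulent correlation is not needed).
Darcy-Weisbach: ΔP = f(L/D)(ρV²/2) = 0.07305·(2.58/0.201)·(1260·2.425²/2) = 0.07305·12.84·3705 = 3474 Pa.
Head loss h_f = ΔP/(ρg) = 3474/(1260·9.81) = 0.281 m.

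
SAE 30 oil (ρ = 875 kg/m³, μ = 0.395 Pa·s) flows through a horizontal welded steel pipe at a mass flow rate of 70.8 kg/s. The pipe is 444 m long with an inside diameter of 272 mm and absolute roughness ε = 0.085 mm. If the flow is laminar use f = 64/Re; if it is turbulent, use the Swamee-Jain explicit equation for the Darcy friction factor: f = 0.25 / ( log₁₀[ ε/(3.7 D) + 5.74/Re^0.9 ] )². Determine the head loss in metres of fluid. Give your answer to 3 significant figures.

A = πD²/4 = π(0.272)²/4 = 0.05811 m²; mean velocity V = ṁ/(ρA) = 70.8/(875 · 0.05811) = 1.393 m/s.
Reynolds number Re = ρVD/μ = 875 · 1.393 · 0.272 / 0.395 = 839.
Re < 2300 → laminar flow, so f = 64/Re = 64/839 = 0.07628 (the turbulent correlation is not needed).
Darcy-Weisbach: ΔP = f(L/D)(ρV²/2) = 0.07628·(444/0.272)·(875·1.393²/2) = 0.07628·1632·848.3 = 1.056e+05 Pa.
Head loss h_f = ΔP/(ρg) = 1.056e+05/(875·9.81) = 12.3 m.

h_f ≈ 12.3 m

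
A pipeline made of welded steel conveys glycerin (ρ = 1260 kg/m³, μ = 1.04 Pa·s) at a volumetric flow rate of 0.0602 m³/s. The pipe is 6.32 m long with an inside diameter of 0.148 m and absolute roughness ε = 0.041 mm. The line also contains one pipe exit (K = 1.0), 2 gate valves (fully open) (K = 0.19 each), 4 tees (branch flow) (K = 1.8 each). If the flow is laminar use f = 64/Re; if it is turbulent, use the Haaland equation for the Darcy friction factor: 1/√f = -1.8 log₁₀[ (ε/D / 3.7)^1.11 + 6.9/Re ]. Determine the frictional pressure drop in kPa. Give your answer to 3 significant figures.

ΔP ≈ 99.8 kPa

Cross-sectional area A = πD²/4 = π(0.148)²/4 = 0.0172 m²; mean velocity V = Q/A = 0.0602/0.0172 = 3.499 m/s.
Reynolds number Re = ρVD/μ = 1260 · 3.499 · 0.148 / 1.04 = 627.5.
Re < 2300 → laminar flow, so f = 64/Re = 64/627.5 = 0.102 (the turbulent correlation is not needed).
Total minor-loss coefficient ΣK = 1·1 + 2·0.19 + 4·1.8 = 8.58.
ΔP = [f·L/D + ΣK]·(ρV²/2) = [0.102·6.32/0.148 + 8.58]·(1260·3.499²/2) = [4.356 + 8.58]·7714 = 9.979e+04 Pa.
ΔP = 9.979e+04 Pa = 99.8 kPa.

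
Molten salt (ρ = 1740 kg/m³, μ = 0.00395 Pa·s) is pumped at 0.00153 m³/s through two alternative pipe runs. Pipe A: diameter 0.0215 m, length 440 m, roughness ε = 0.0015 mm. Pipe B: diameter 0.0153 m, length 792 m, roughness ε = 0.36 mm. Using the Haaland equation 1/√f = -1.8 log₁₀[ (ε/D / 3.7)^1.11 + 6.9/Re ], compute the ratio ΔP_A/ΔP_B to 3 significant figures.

Pipe A: V = Q/A = 0.00153/0.0003631 = 4.214 m/s; Re = 3.991e+04; ε/D = 6.98e-05; Haaland → f = 0.02197; ΔP_A = f(L/D)(ρV²/2) = 6.947e+06 Pa.
Pipe B: V = Q/A = 0.00153/0.0001839 = 8.322 m/s; Re = 5.609e+04; ε/D = 0.0235; Haaland → f = 0.05254; ΔP_B = f(L/D)(ρV²/2) = 1.639e+08 Pa.
ΔP_A/ΔP_B = 6.947e+06/1.639e+08 = 0.0424.

ΔP_A/ΔP_B ≈ 0.0424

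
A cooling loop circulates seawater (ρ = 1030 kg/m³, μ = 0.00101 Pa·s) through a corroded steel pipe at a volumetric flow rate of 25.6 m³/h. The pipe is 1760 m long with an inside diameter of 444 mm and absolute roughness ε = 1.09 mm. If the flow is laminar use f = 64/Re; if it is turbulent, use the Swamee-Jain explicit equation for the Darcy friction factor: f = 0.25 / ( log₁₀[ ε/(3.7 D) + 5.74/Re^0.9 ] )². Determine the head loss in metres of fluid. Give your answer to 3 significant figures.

h_f ≈ 0.0131 m

Q = 25.6 m³/h = 25.6/3600 = 0.007111 m³/s.
Cross-sectional area A = πD²/4 = π(0.444)²/4 = 0.1548 m²; mean velocity V = Q/A = 0.007111/0.1548 = 0.04593 m/s.
Reynolds number Re = ρVD/μ = 1030 · 0.04593 · 0.444 / 0.00101 = 2.08e+04.
Re > 4000 → turbulent. Relative roughness ε/D = 0.00109/0.444 = 0.00245. Swamee-Jain: f = 0.25/(log₁₀[0.00245/3.7 + 5.74/2.08e+04^0.9])² = 0.25/(log₁₀[0.000664 + 0.000746])² = 0.25/(-2.851)² = 0.03076.
Darcy-Weisbach: ΔP = f(L/D)(ρV²/2) = 0.03076·(1760/0.444)·(1030·0.04593²/2) = 0.03076·3964·1.086 = 132.5 Pa.
Head loss h_f = ΔP/(ρg) = 132.5/(1030·9.81) = 0.0131 m.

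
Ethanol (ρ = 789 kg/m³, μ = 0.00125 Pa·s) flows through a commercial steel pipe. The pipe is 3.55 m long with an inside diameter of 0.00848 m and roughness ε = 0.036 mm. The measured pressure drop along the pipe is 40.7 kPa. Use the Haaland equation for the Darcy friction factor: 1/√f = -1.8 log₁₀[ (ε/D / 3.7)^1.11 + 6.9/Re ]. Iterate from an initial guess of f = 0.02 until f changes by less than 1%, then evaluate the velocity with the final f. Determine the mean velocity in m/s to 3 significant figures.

Rearranging Darcy-Weisbach: V = √(2·ΔP·D/(f·L·ρ)). With ε/D = 3.6e-05/0.00848 = 0.00425, iterate starting from f = 0.02:
  f = 0.02 → V = √(2·4.07e+04·0.00848/(0.02·3.55·789)) = 3.51 m/s; Re = ρVD/μ = 1.879e+04; f → 0.0334
  f = 0.0334 → V = 2.716 m/s; Re = 1.454e+04; f → 0.03449
  f = 0.03449 → V = 2.673 m/s; Re = 1.431e+04; f → 0.03456
Converged (Δf/f < 1%). With the final f = 0.03456: V = √(2·4.07e+04·0.00848/(0.03456·3.55·789)) = 2.67 m/s.

V ≈ 2.67 m/s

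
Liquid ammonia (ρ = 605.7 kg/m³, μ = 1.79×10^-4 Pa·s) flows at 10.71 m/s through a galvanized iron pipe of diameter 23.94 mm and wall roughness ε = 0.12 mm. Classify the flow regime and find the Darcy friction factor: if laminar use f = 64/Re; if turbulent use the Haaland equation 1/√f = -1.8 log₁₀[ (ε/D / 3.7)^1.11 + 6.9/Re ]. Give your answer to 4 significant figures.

Re = ρVD/μ = 605.7·10.71·0.02394/0.000179 = 8.676e+05.
Re > 4000 → turbulent. ε/D = 0.00012/0.02394 = 0.00501; Haaland: 1/√f = -1.8 log₁₀[0.000655 + 7.95e-06] = 5.721, so f = 0.03055.

f ≈ 0.03055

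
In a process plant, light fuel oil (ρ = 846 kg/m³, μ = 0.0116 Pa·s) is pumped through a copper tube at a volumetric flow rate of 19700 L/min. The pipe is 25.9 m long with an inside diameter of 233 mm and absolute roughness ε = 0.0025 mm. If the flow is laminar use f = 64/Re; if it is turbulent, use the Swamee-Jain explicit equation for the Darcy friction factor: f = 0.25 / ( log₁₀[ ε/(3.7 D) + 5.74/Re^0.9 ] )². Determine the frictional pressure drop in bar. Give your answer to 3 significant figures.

Q = 19700 L/min = 19700/60000 = 0.3283 m³/s.
Cross-sectional area A = πD²/4 = π(0.233)²/4 = 0.04264 m²; mean velocity V = Q/A = 0.3283/0.04264 = 7.7 m/s.
Reynolds number Re = ρVD/μ = 846 · 7.7 · 0.233 / 0.0116 = 1.309e+05.
Re > 4000 → turbulent. Relative roughness ε/D = 2.5e-06/0.233 = 1.07e-05. Swamee-Jain: f = 0.25/(log₁₀[1.07e-05/3.7 + 5.74/1.309e+05^0.9])² = 0.25/(log₁₀[2.9e-06 + 0.000142])² = 0.25/(-3.837)² = 0.01698.
Darcy-Weisbach: ΔP = f(L/D)(ρV²/2) = 0.01698·(25.9/0.233)·(846·7.7²/2) = 0.01698·111.2·2.508e+04 = 4.733e+04 Pa.
ΔP = 4.733e+04 Pa = 0.473 bar.

ΔP ≈ 0.473 bar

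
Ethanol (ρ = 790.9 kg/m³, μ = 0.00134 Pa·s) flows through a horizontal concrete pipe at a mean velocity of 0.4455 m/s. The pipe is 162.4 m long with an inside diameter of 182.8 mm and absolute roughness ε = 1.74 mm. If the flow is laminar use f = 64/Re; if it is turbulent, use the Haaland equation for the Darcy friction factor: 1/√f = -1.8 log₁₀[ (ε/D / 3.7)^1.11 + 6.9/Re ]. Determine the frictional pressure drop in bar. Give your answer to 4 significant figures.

Reynolds number Re = ρVD/μ = 790.9 · 0.4455 · 0.1828 / 0.00134 = 4.807e+04.
Re > 4000 → turbulent. Relative roughness ε/D = 0.00174/0.1828 = 0.00952. Haaland: 1/√f = -1.8 log₁₀[(0.00952/3.7)^1.11 + 6.9/4.807e+04] = -1.8 log₁₀[0.00134 + 0.000144] = 5.094, so f = 0.03853.
Darcy-Weisbach: ΔP = f(L/D)(ρV²/2) = 0.03853·(162.4/0.1828)·(790.9·0.4455²/2) = 0.03853·888.4·78.49 = 2687 Pa.
ΔP = 2687 Pa = 0.02687 bar.

ΔP ≈ 0.02687 bar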